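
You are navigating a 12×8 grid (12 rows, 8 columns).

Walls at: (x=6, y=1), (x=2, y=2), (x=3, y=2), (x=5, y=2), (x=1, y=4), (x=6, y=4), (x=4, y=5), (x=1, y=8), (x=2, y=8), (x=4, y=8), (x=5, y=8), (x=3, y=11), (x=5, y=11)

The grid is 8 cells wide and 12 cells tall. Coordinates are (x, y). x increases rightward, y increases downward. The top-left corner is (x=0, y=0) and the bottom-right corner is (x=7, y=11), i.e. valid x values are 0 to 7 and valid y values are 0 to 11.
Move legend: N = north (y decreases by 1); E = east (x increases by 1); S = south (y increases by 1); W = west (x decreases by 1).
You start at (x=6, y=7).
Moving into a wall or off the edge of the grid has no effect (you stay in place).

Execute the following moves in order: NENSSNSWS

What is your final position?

Start: (x=6, y=7)
  N (north): (x=6, y=7) -> (x=6, y=6)
  E (east): (x=6, y=6) -> (x=7, y=6)
  N (north): (x=7, y=6) -> (x=7, y=5)
  S (south): (x=7, y=5) -> (x=7, y=6)
  S (south): (x=7, y=6) -> (x=7, y=7)
  N (north): (x=7, y=7) -> (x=7, y=6)
  S (south): (x=7, y=6) -> (x=7, y=7)
  W (west): (x=7, y=7) -> (x=6, y=7)
  S (south): (x=6, y=7) -> (x=6, y=8)
Final: (x=6, y=8)

Answer: Final position: (x=6, y=8)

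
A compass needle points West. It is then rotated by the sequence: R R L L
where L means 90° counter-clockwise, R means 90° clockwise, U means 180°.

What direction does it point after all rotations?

Start: West
  R (right (90° clockwise)) -> North
  R (right (90° clockwise)) -> East
  L (left (90° counter-clockwise)) -> North
  L (left (90° counter-clockwise)) -> West
Final: West

Answer: Final heading: West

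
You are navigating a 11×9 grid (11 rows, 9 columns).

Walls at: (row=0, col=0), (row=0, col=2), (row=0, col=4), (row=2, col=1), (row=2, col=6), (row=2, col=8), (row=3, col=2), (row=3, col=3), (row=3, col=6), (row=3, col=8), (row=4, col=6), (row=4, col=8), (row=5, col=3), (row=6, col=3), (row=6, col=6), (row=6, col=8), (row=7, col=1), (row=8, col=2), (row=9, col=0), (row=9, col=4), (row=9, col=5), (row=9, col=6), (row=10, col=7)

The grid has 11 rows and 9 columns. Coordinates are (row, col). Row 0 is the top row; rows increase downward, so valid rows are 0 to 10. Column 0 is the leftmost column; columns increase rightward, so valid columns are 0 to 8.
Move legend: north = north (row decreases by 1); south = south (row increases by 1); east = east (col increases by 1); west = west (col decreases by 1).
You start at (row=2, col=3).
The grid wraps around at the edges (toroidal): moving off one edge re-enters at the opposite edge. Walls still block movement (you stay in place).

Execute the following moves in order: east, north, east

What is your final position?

Start: (row=2, col=3)
  east (east): (row=2, col=3) -> (row=2, col=4)
  north (north): (row=2, col=4) -> (row=1, col=4)
  east (east): (row=1, col=4) -> (row=1, col=5)
Final: (row=1, col=5)

Answer: Final position: (row=1, col=5)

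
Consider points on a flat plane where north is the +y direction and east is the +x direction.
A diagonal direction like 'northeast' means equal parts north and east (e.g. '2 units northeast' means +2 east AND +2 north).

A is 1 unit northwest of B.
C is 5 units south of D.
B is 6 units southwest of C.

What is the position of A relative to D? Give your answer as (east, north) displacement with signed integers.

Answer: A is at (east=-7, north=-10) relative to D.

Derivation:
Place D at the origin (east=0, north=0).
  C is 5 units south of D: delta (east=+0, north=-5); C at (east=0, north=-5).
  B is 6 units southwest of C: delta (east=-6, north=-6); B at (east=-6, north=-11).
  A is 1 unit northwest of B: delta (east=-1, north=+1); A at (east=-7, north=-10).
Therefore A relative to D: (east=-7, north=-10).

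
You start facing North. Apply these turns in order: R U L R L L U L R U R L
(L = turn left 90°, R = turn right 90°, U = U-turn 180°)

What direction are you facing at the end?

Start: North
  R (right (90° clockwise)) -> East
  U (U-turn (180°)) -> West
  L (left (90° counter-clockwise)) -> South
  R (right (90° clockwise)) -> West
  L (left (90° counter-clockwise)) -> South
  L (left (90° counter-clockwise)) -> East
  U (U-turn (180°)) -> West
  L (left (90° counter-clockwise)) -> South
  R (right (90° clockwise)) -> West
  U (U-turn (180°)) -> East
  R (right (90° clockwise)) -> South
  L (left (90° counter-clockwise)) -> East
Final: East

Answer: Final heading: East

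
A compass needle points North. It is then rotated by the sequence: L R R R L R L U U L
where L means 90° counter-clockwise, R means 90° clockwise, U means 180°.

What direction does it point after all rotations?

Start: North
  L (left (90° counter-clockwise)) -> West
  R (right (90° clockwise)) -> North
  R (right (90° clockwise)) -> East
  R (right (90° clockwise)) -> South
  L (left (90° counter-clockwise)) -> East
  R (right (90° clockwise)) -> South
  L (left (90° counter-clockwise)) -> East
  U (U-turn (180°)) -> West
  U (U-turn (180°)) -> East
  L (left (90° counter-clockwise)) -> North
Final: North

Answer: Final heading: North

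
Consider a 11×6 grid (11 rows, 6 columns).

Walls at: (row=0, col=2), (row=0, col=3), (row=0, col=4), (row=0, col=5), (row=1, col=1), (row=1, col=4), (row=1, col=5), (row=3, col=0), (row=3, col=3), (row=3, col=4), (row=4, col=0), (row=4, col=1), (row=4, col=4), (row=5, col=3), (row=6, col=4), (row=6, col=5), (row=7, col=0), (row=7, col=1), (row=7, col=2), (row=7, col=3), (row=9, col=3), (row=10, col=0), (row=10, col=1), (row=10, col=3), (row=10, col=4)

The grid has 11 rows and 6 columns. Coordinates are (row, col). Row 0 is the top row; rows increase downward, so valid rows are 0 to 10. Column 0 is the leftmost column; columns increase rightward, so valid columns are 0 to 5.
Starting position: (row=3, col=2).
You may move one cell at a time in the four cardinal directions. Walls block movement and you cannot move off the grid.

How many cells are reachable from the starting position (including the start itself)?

BFS flood-fill from (row=3, col=2):
  Distance 0: (row=3, col=2)
  Distance 1: (row=2, col=2), (row=3, col=1), (row=4, col=2)
  Distance 2: (row=1, col=2), (row=2, col=1), (row=2, col=3), (row=4, col=3), (row=5, col=2)
  Distance 3: (row=1, col=3), (row=2, col=0), (row=2, col=4), (row=5, col=1), (row=6, col=2)
  Distance 4: (row=1, col=0), (row=2, col=5), (row=5, col=0), (row=6, col=1), (row=6, col=3)
  Distance 5: (row=0, col=0), (row=3, col=5), (row=6, col=0)
  Distance 6: (row=0, col=1), (row=4, col=5)
  Distance 7: (row=5, col=5)
  Distance 8: (row=5, col=4)
Total reachable: 26 (grid has 41 open cells total)

Answer: Reachable cells: 26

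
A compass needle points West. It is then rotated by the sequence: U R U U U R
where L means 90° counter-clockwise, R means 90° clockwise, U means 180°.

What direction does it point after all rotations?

Start: West
  U (U-turn (180°)) -> East
  R (right (90° clockwise)) -> South
  U (U-turn (180°)) -> North
  U (U-turn (180°)) -> South
  U (U-turn (180°)) -> North
  R (right (90° clockwise)) -> East
Final: East

Answer: Final heading: East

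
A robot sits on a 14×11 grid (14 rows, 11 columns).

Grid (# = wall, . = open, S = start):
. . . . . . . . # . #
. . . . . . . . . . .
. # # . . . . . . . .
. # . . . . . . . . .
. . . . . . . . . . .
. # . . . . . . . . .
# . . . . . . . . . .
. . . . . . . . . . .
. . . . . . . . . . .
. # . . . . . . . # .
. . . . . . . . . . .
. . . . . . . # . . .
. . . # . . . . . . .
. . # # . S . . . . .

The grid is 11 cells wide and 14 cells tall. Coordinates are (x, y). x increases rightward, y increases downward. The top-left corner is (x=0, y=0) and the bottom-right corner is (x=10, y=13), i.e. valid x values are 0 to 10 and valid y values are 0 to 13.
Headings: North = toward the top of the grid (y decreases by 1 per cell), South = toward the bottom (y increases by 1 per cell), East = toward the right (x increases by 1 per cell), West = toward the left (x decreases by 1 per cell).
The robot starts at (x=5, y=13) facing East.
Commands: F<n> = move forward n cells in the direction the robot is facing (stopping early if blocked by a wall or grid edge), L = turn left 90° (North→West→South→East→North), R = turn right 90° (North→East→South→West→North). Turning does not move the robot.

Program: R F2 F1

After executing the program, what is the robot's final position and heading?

Start: (x=5, y=13), facing East
  R: turn right, now facing South
  F2: move forward 0/2 (blocked), now at (x=5, y=13)
  F1: move forward 0/1 (blocked), now at (x=5, y=13)
Final: (x=5, y=13), facing South

Answer: Final position: (x=5, y=13), facing South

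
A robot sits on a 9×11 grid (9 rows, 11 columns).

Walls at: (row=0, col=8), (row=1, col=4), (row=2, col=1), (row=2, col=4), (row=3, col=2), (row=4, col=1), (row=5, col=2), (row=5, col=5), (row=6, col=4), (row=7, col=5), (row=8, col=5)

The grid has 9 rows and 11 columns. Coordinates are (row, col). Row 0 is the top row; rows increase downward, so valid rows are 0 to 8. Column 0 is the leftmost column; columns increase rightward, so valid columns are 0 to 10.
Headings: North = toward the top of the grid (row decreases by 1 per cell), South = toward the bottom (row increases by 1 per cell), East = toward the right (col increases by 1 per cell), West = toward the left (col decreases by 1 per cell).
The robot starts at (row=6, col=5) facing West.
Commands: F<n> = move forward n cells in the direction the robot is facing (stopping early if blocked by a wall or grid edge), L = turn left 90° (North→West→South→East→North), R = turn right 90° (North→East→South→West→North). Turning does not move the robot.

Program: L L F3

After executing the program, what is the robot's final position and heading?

Answer: Final position: (row=6, col=8), facing East

Derivation:
Start: (row=6, col=5), facing West
  L: turn left, now facing South
  L: turn left, now facing East
  F3: move forward 3, now at (row=6, col=8)
Final: (row=6, col=8), facing East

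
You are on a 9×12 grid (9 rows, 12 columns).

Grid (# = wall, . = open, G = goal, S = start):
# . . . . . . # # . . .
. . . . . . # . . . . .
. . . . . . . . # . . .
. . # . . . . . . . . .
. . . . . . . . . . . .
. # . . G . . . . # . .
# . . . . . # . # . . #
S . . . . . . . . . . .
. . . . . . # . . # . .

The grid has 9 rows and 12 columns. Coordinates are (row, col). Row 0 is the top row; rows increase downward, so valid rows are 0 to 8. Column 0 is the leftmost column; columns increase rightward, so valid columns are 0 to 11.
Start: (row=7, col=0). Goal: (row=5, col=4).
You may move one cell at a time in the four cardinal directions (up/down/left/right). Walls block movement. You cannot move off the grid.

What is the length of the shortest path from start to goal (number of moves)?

Answer: Shortest path length: 6

Derivation:
BFS from (row=7, col=0) until reaching (row=5, col=4):
  Distance 0: (row=7, col=0)
  Distance 1: (row=7, col=1), (row=8, col=0)
  Distance 2: (row=6, col=1), (row=7, col=2), (row=8, col=1)
  Distance 3: (row=6, col=2), (row=7, col=3), (row=8, col=2)
  Distance 4: (row=5, col=2), (row=6, col=3), (row=7, col=4), (row=8, col=3)
  Distance 5: (row=4, col=2), (row=5, col=3), (row=6, col=4), (row=7, col=5), (row=8, col=4)
  Distance 6: (row=4, col=1), (row=4, col=3), (row=5, col=4), (row=6, col=5), (row=7, col=6), (row=8, col=5)  <- goal reached here
One shortest path (6 moves): (row=7, col=0) -> (row=7, col=1) -> (row=7, col=2) -> (row=7, col=3) -> (row=7, col=4) -> (row=6, col=4) -> (row=5, col=4)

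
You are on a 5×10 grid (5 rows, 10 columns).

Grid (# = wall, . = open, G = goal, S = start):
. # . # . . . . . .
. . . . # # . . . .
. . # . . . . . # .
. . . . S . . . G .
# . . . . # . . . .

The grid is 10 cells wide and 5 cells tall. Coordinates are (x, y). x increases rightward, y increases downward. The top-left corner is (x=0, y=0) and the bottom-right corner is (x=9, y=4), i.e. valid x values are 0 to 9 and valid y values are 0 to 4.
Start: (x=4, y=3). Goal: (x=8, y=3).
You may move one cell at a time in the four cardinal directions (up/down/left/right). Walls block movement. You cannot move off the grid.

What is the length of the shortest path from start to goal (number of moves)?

BFS from (x=4, y=3) until reaching (x=8, y=3):
  Distance 0: (x=4, y=3)
  Distance 1: (x=4, y=2), (x=3, y=3), (x=5, y=3), (x=4, y=4)
  Distance 2: (x=3, y=2), (x=5, y=2), (x=2, y=3), (x=6, y=3), (x=3, y=4)
  Distance 3: (x=3, y=1), (x=6, y=2), (x=1, y=3), (x=7, y=3), (x=2, y=4), (x=6, y=4)
  Distance 4: (x=2, y=1), (x=6, y=1), (x=1, y=2), (x=7, y=2), (x=0, y=3), (x=8, y=3), (x=1, y=4), (x=7, y=4)  <- goal reached here
One shortest path (4 moves): (x=4, y=3) -> (x=5, y=3) -> (x=6, y=3) -> (x=7, y=3) -> (x=8, y=3)

Answer: Shortest path length: 4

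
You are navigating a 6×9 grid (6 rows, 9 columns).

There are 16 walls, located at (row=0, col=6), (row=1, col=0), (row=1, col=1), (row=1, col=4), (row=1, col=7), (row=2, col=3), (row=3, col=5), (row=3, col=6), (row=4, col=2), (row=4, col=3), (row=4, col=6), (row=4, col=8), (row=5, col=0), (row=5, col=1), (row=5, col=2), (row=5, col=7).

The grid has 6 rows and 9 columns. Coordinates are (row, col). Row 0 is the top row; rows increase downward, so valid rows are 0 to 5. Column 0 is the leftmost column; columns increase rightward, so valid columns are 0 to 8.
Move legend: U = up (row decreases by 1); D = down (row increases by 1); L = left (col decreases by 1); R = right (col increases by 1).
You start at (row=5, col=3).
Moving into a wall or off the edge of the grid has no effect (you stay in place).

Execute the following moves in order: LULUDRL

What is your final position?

Start: (row=5, col=3)
  L (left): blocked, stay at (row=5, col=3)
  U (up): blocked, stay at (row=5, col=3)
  L (left): blocked, stay at (row=5, col=3)
  U (up): blocked, stay at (row=5, col=3)
  D (down): blocked, stay at (row=5, col=3)
  R (right): (row=5, col=3) -> (row=5, col=4)
  L (left): (row=5, col=4) -> (row=5, col=3)
Final: (row=5, col=3)

Answer: Final position: (row=5, col=3)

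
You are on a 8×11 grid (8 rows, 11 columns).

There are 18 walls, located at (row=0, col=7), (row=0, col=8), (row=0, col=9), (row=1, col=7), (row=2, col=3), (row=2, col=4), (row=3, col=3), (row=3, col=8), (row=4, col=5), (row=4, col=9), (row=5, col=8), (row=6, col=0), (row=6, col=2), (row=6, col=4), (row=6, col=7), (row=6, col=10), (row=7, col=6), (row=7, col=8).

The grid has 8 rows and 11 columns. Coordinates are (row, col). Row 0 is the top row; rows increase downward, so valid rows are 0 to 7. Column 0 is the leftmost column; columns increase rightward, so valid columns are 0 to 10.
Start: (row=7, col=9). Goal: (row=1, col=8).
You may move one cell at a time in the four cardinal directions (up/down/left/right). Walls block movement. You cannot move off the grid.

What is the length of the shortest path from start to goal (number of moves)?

BFS from (row=7, col=9) until reaching (row=1, col=8):
  Distance 0: (row=7, col=9)
  Distance 1: (row=6, col=9), (row=7, col=10)
  Distance 2: (row=5, col=9), (row=6, col=8)
  Distance 3: (row=5, col=10)
  Distance 4: (row=4, col=10)
  Distance 5: (row=3, col=10)
  Distance 6: (row=2, col=10), (row=3, col=9)
  Distance 7: (row=1, col=10), (row=2, col=9)
  Distance 8: (row=0, col=10), (row=1, col=9), (row=2, col=8)
  Distance 9: (row=1, col=8), (row=2, col=7)  <- goal reached here
One shortest path (9 moves): (row=7, col=9) -> (row=6, col=9) -> (row=5, col=9) -> (row=5, col=10) -> (row=4, col=10) -> (row=3, col=10) -> (row=3, col=9) -> (row=2, col=9) -> (row=2, col=8) -> (row=1, col=8)

Answer: Shortest path length: 9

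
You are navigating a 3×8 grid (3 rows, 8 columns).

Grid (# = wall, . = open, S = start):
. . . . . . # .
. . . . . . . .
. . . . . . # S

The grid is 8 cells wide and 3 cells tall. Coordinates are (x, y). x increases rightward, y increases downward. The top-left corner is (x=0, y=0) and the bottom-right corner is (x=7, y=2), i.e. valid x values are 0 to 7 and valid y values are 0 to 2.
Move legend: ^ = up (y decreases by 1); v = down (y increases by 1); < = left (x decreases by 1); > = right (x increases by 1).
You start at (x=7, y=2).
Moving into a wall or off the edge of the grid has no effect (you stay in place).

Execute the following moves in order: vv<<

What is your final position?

Answer: Final position: (x=7, y=2)

Derivation:
Start: (x=7, y=2)
  v (down): blocked, stay at (x=7, y=2)
  v (down): blocked, stay at (x=7, y=2)
  < (left): blocked, stay at (x=7, y=2)
  < (left): blocked, stay at (x=7, y=2)
Final: (x=7, y=2)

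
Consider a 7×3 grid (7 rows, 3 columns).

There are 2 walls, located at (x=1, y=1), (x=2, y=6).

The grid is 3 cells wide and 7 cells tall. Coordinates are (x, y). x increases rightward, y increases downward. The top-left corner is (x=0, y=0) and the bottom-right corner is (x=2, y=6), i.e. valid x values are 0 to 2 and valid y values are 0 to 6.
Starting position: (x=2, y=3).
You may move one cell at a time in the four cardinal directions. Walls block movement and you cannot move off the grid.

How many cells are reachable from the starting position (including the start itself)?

Answer: Reachable cells: 19

Derivation:
BFS flood-fill from (x=2, y=3):
  Distance 0: (x=2, y=3)
  Distance 1: (x=2, y=2), (x=1, y=3), (x=2, y=4)
  Distance 2: (x=2, y=1), (x=1, y=2), (x=0, y=3), (x=1, y=4), (x=2, y=5)
  Distance 3: (x=2, y=0), (x=0, y=2), (x=0, y=4), (x=1, y=5)
  Distance 4: (x=1, y=0), (x=0, y=1), (x=0, y=5), (x=1, y=6)
  Distance 5: (x=0, y=0), (x=0, y=6)
Total reachable: 19 (grid has 19 open cells total)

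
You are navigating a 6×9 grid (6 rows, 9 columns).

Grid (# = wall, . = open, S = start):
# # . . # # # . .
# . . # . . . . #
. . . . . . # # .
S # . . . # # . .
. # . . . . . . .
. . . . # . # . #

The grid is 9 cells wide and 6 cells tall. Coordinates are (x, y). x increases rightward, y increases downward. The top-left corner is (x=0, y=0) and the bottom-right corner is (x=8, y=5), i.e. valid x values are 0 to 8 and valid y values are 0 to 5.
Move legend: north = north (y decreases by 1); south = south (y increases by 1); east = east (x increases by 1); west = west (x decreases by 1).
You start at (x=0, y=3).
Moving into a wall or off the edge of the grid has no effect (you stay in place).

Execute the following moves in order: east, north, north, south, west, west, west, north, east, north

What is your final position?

Answer: Final position: (x=1, y=1)

Derivation:
Start: (x=0, y=3)
  east (east): blocked, stay at (x=0, y=3)
  north (north): (x=0, y=3) -> (x=0, y=2)
  north (north): blocked, stay at (x=0, y=2)
  south (south): (x=0, y=2) -> (x=0, y=3)
  [×3]west (west): blocked, stay at (x=0, y=3)
  north (north): (x=0, y=3) -> (x=0, y=2)
  east (east): (x=0, y=2) -> (x=1, y=2)
  north (north): (x=1, y=2) -> (x=1, y=1)
Final: (x=1, y=1)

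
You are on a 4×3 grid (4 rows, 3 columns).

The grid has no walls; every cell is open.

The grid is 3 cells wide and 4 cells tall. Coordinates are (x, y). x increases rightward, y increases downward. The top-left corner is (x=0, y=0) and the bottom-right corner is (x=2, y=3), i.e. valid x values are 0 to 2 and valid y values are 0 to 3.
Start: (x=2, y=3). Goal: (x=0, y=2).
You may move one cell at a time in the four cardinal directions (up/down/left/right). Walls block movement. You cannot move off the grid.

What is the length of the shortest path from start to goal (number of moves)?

Answer: Shortest path length: 3

Derivation:
BFS from (x=2, y=3) until reaching (x=0, y=2):
  Distance 0: (x=2, y=3)
  Distance 1: (x=2, y=2), (x=1, y=3)
  Distance 2: (x=2, y=1), (x=1, y=2), (x=0, y=3)
  Distance 3: (x=2, y=0), (x=1, y=1), (x=0, y=2)  <- goal reached here
One shortest path (3 moves): (x=2, y=3) -> (x=1, y=3) -> (x=0, y=3) -> (x=0, y=2)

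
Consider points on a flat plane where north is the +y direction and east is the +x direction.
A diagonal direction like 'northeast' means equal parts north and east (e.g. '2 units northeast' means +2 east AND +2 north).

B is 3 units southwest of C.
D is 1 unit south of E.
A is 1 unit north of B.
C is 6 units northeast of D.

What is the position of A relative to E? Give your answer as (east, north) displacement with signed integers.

Answer: A is at (east=3, north=3) relative to E.

Derivation:
Place E at the origin (east=0, north=0).
  D is 1 unit south of E: delta (east=+0, north=-1); D at (east=0, north=-1).
  C is 6 units northeast of D: delta (east=+6, north=+6); C at (east=6, north=5).
  B is 3 units southwest of C: delta (east=-3, north=-3); B at (east=3, north=2).
  A is 1 unit north of B: delta (east=+0, north=+1); A at (east=3, north=3).
Therefore A relative to E: (east=3, north=3).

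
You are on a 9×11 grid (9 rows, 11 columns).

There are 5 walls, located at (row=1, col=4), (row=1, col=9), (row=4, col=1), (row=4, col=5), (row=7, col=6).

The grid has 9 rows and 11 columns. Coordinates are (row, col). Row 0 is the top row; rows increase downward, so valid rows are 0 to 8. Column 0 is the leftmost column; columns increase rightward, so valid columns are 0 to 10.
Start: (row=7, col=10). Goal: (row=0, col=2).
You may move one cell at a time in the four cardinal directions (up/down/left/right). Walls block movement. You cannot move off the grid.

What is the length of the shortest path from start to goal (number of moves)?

Answer: Shortest path length: 15

Derivation:
BFS from (row=7, col=10) until reaching (row=0, col=2):
  Distance 0: (row=7, col=10)
  Distance 1: (row=6, col=10), (row=7, col=9), (row=8, col=10)
  Distance 2: (row=5, col=10), (row=6, col=9), (row=7, col=8), (row=8, col=9)
  Distance 3: (row=4, col=10), (row=5, col=9), (row=6, col=8), (row=7, col=7), (row=8, col=8)
  Distance 4: (row=3, col=10), (row=4, col=9), (row=5, col=8), (row=6, col=7), (row=8, col=7)
  Distance 5: (row=2, col=10), (row=3, col=9), (row=4, col=8), (row=5, col=7), (row=6, col=6), (row=8, col=6)
  Distance 6: (row=1, col=10), (row=2, col=9), (row=3, col=8), (row=4, col=7), (row=5, col=6), (row=6, col=5), (row=8, col=5)
  Distance 7: (row=0, col=10), (row=2, col=8), (row=3, col=7), (row=4, col=6), (row=5, col=5), (row=6, col=4), (row=7, col=5), (row=8, col=4)
  Distance 8: (row=0, col=9), (row=1, col=8), (row=2, col=7), (row=3, col=6), (row=5, col=4), (row=6, col=3), (row=7, col=4), (row=8, col=3)
  Distance 9: (row=0, col=8), (row=1, col=7), (row=2, col=6), (row=3, col=5), (row=4, col=4), (row=5, col=3), (row=6, col=2), (row=7, col=3), (row=8, col=2)
  Distance 10: (row=0, col=7), (row=1, col=6), (row=2, col=5), (row=3, col=4), (row=4, col=3), (row=5, col=2), (row=6, col=1), (row=7, col=2), (row=8, col=1)
  Distance 11: (row=0, col=6), (row=1, col=5), (row=2, col=4), (row=3, col=3), (row=4, col=2), (row=5, col=1), (row=6, col=0), (row=7, col=1), (row=8, col=0)
  Distance 12: (row=0, col=5), (row=2, col=3), (row=3, col=2), (row=5, col=0), (row=7, col=0)
  Distance 13: (row=0, col=4), (row=1, col=3), (row=2, col=2), (row=3, col=1), (row=4, col=0)
  Distance 14: (row=0, col=3), (row=1, col=2), (row=2, col=1), (row=3, col=0)
  Distance 15: (row=0, col=2), (row=1, col=1), (row=2, col=0)  <- goal reached here
One shortest path (15 moves): (row=7, col=10) -> (row=7, col=9) -> (row=7, col=8) -> (row=7, col=7) -> (row=6, col=7) -> (row=6, col=6) -> (row=6, col=5) -> (row=6, col=4) -> (row=6, col=3) -> (row=6, col=2) -> (row=5, col=2) -> (row=4, col=2) -> (row=3, col=2) -> (row=2, col=2) -> (row=1, col=2) -> (row=0, col=2)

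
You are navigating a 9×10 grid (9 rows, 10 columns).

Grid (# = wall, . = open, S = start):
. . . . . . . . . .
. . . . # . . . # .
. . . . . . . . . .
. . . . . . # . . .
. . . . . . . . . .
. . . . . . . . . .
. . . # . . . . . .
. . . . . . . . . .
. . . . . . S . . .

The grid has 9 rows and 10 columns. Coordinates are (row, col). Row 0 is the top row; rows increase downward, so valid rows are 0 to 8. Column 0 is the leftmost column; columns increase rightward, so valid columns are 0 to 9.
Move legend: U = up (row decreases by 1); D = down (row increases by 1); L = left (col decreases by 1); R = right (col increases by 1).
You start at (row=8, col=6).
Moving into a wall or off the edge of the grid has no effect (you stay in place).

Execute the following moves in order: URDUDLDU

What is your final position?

Answer: Final position: (row=7, col=6)

Derivation:
Start: (row=8, col=6)
  U (up): (row=8, col=6) -> (row=7, col=6)
  R (right): (row=7, col=6) -> (row=7, col=7)
  D (down): (row=7, col=7) -> (row=8, col=7)
  U (up): (row=8, col=7) -> (row=7, col=7)
  D (down): (row=7, col=7) -> (row=8, col=7)
  L (left): (row=8, col=7) -> (row=8, col=6)
  D (down): blocked, stay at (row=8, col=6)
  U (up): (row=8, col=6) -> (row=7, col=6)
Final: (row=7, col=6)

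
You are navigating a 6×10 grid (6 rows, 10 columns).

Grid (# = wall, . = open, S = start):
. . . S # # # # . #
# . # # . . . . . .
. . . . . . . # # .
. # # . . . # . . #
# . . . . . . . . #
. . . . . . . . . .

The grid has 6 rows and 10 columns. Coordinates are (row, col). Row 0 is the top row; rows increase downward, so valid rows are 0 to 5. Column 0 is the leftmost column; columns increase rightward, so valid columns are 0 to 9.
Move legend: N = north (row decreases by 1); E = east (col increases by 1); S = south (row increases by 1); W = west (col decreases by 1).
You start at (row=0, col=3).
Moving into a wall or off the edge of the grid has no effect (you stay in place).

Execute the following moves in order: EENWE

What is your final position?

Answer: Final position: (row=0, col=3)

Derivation:
Start: (row=0, col=3)
  E (east): blocked, stay at (row=0, col=3)
  E (east): blocked, stay at (row=0, col=3)
  N (north): blocked, stay at (row=0, col=3)
  W (west): (row=0, col=3) -> (row=0, col=2)
  E (east): (row=0, col=2) -> (row=0, col=3)
Final: (row=0, col=3)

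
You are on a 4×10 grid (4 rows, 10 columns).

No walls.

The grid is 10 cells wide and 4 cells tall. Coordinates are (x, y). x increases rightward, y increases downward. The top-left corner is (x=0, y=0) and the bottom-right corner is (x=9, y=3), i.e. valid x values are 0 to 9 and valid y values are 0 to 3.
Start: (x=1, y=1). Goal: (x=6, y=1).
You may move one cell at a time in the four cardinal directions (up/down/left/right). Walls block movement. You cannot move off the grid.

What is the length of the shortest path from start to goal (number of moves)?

BFS from (x=1, y=1) until reaching (x=6, y=1):
  Distance 0: (x=1, y=1)
  Distance 1: (x=1, y=0), (x=0, y=1), (x=2, y=1), (x=1, y=2)
  Distance 2: (x=0, y=0), (x=2, y=0), (x=3, y=1), (x=0, y=2), (x=2, y=2), (x=1, y=3)
  Distance 3: (x=3, y=0), (x=4, y=1), (x=3, y=2), (x=0, y=3), (x=2, y=3)
  Distance 4: (x=4, y=0), (x=5, y=1), (x=4, y=2), (x=3, y=3)
  Distance 5: (x=5, y=0), (x=6, y=1), (x=5, y=2), (x=4, y=3)  <- goal reached here
One shortest path (5 moves): (x=1, y=1) -> (x=2, y=1) -> (x=3, y=1) -> (x=4, y=1) -> (x=5, y=1) -> (x=6, y=1)

Answer: Shortest path length: 5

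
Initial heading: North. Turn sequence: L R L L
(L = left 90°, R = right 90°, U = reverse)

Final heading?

Start: North
  L (left (90° counter-clockwise)) -> West
  R (right (90° clockwise)) -> North
  L (left (90° counter-clockwise)) -> West
  L (left (90° counter-clockwise)) -> South
Final: South

Answer: Final heading: South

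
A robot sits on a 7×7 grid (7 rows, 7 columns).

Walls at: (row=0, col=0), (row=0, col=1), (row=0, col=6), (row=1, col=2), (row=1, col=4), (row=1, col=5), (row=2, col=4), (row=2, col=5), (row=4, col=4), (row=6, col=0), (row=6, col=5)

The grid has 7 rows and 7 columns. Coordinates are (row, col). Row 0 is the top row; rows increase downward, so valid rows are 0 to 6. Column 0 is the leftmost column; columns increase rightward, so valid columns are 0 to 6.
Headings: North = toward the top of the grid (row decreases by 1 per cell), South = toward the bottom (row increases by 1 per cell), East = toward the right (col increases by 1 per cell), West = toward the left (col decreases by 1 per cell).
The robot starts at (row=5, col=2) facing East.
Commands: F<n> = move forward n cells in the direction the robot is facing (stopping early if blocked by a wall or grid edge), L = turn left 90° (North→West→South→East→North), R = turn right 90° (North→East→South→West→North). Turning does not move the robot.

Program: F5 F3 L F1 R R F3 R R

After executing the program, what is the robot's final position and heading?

Start: (row=5, col=2), facing East
  F5: move forward 4/5 (blocked), now at (row=5, col=6)
  F3: move forward 0/3 (blocked), now at (row=5, col=6)
  L: turn left, now facing North
  F1: move forward 1, now at (row=4, col=6)
  R: turn right, now facing East
  R: turn right, now facing South
  F3: move forward 2/3 (blocked), now at (row=6, col=6)
  R: turn right, now facing West
  R: turn right, now facing North
Final: (row=6, col=6), facing North

Answer: Final position: (row=6, col=6), facing North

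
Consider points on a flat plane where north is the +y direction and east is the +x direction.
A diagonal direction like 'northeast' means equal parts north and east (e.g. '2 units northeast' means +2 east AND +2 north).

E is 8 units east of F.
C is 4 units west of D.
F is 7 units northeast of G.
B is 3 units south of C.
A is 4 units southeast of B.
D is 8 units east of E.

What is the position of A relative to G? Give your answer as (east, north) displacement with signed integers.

Answer: A is at (east=23, north=0) relative to G.

Derivation:
Place G at the origin (east=0, north=0).
  F is 7 units northeast of G: delta (east=+7, north=+7); F at (east=7, north=7).
  E is 8 units east of F: delta (east=+8, north=+0); E at (east=15, north=7).
  D is 8 units east of E: delta (east=+8, north=+0); D at (east=23, north=7).
  C is 4 units west of D: delta (east=-4, north=+0); C at (east=19, north=7).
  B is 3 units south of C: delta (east=+0, north=-3); B at (east=19, north=4).
  A is 4 units southeast of B: delta (east=+4, north=-4); A at (east=23, north=0).
Therefore A relative to G: (east=23, north=0).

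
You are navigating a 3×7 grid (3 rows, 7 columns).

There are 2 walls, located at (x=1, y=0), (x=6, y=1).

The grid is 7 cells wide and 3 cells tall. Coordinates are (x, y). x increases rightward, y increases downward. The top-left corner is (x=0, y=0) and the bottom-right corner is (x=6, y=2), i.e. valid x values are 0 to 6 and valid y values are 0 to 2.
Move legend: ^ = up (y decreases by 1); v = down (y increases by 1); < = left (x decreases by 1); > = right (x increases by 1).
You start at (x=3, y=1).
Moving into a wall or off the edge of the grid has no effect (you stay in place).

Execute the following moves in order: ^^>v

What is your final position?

Answer: Final position: (x=4, y=1)

Derivation:
Start: (x=3, y=1)
  ^ (up): (x=3, y=1) -> (x=3, y=0)
  ^ (up): blocked, stay at (x=3, y=0)
  > (right): (x=3, y=0) -> (x=4, y=0)
  v (down): (x=4, y=0) -> (x=4, y=1)
Final: (x=4, y=1)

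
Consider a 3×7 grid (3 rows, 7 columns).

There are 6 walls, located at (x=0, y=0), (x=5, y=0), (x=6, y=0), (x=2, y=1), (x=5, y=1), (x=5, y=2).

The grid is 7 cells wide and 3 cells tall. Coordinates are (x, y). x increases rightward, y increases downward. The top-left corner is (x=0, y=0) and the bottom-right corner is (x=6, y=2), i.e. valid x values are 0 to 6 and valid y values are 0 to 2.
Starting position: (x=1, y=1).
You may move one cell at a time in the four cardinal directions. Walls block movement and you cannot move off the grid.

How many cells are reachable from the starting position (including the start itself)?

BFS flood-fill from (x=1, y=1):
  Distance 0: (x=1, y=1)
  Distance 1: (x=1, y=0), (x=0, y=1), (x=1, y=2)
  Distance 2: (x=2, y=0), (x=0, y=2), (x=2, y=2)
  Distance 3: (x=3, y=0), (x=3, y=2)
  Distance 4: (x=4, y=0), (x=3, y=1), (x=4, y=2)
  Distance 5: (x=4, y=1)
Total reachable: 13 (grid has 15 open cells total)

Answer: Reachable cells: 13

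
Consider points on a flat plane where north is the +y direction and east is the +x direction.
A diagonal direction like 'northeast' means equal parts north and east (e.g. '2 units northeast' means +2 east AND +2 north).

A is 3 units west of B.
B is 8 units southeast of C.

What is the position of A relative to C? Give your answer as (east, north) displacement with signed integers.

Place C at the origin (east=0, north=0).
  B is 8 units southeast of C: delta (east=+8, north=-8); B at (east=8, north=-8).
  A is 3 units west of B: delta (east=-3, north=+0); A at (east=5, north=-8).
Therefore A relative to C: (east=5, north=-8).

Answer: A is at (east=5, north=-8) relative to C.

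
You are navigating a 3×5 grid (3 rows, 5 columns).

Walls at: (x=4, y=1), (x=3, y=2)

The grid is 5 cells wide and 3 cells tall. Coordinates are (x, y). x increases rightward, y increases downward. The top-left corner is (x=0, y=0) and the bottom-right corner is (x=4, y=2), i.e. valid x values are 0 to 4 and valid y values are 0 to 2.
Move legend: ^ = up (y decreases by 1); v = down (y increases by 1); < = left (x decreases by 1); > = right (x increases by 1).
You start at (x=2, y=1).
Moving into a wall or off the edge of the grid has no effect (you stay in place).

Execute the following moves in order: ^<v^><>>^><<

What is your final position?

Start: (x=2, y=1)
  ^ (up): (x=2, y=1) -> (x=2, y=0)
  < (left): (x=2, y=0) -> (x=1, y=0)
  v (down): (x=1, y=0) -> (x=1, y=1)
  ^ (up): (x=1, y=1) -> (x=1, y=0)
  > (right): (x=1, y=0) -> (x=2, y=0)
  < (left): (x=2, y=0) -> (x=1, y=0)
  > (right): (x=1, y=0) -> (x=2, y=0)
  > (right): (x=2, y=0) -> (x=3, y=0)
  ^ (up): blocked, stay at (x=3, y=0)
  > (right): (x=3, y=0) -> (x=4, y=0)
  < (left): (x=4, y=0) -> (x=3, y=0)
  < (left): (x=3, y=0) -> (x=2, y=0)
Final: (x=2, y=0)

Answer: Final position: (x=2, y=0)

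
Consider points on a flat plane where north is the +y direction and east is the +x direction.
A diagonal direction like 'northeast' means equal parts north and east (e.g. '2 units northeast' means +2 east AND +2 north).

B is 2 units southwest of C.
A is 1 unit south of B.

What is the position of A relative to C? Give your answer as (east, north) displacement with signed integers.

Place C at the origin (east=0, north=0).
  B is 2 units southwest of C: delta (east=-2, north=-2); B at (east=-2, north=-2).
  A is 1 unit south of B: delta (east=+0, north=-1); A at (east=-2, north=-3).
Therefore A relative to C: (east=-2, north=-3).

Answer: A is at (east=-2, north=-3) relative to C.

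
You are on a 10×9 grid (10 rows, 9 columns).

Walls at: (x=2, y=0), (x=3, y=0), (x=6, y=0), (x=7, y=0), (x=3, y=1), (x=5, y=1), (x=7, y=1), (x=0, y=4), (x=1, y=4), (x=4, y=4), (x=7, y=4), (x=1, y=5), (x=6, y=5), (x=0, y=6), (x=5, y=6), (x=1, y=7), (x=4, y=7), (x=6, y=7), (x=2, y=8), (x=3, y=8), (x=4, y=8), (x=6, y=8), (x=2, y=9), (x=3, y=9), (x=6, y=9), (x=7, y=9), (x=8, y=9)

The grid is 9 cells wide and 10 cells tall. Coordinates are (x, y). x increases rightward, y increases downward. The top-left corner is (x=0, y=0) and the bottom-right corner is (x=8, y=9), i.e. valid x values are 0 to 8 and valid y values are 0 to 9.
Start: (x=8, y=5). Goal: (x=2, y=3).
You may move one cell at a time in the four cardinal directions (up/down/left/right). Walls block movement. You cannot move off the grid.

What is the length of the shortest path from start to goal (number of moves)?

BFS from (x=8, y=5) until reaching (x=2, y=3):
  Distance 0: (x=8, y=5)
  Distance 1: (x=8, y=4), (x=7, y=5), (x=8, y=6)
  Distance 2: (x=8, y=3), (x=7, y=6), (x=8, y=7)
  Distance 3: (x=8, y=2), (x=7, y=3), (x=6, y=6), (x=7, y=7), (x=8, y=8)
  Distance 4: (x=8, y=1), (x=7, y=2), (x=6, y=3), (x=7, y=8)
  Distance 5: (x=8, y=0), (x=6, y=2), (x=5, y=3), (x=6, y=4)
  Distance 6: (x=6, y=1), (x=5, y=2), (x=4, y=3), (x=5, y=4)
  Distance 7: (x=4, y=2), (x=3, y=3), (x=5, y=5)
  Distance 8: (x=4, y=1), (x=3, y=2), (x=2, y=3), (x=3, y=4), (x=4, y=5)  <- goal reached here
One shortest path (8 moves): (x=8, y=5) -> (x=8, y=4) -> (x=8, y=3) -> (x=7, y=3) -> (x=6, y=3) -> (x=5, y=3) -> (x=4, y=3) -> (x=3, y=3) -> (x=2, y=3)

Answer: Shortest path length: 8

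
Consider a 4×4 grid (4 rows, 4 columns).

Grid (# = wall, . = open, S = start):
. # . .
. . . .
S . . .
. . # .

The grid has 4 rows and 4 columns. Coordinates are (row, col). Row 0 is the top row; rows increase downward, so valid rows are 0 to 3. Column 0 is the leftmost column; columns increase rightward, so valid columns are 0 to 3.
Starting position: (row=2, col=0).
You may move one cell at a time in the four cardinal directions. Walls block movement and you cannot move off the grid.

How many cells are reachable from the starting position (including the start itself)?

Answer: Reachable cells: 14

Derivation:
BFS flood-fill from (row=2, col=0):
  Distance 0: (row=2, col=0)
  Distance 1: (row=1, col=0), (row=2, col=1), (row=3, col=0)
  Distance 2: (row=0, col=0), (row=1, col=1), (row=2, col=2), (row=3, col=1)
  Distance 3: (row=1, col=2), (row=2, col=3)
  Distance 4: (row=0, col=2), (row=1, col=3), (row=3, col=3)
  Distance 5: (row=0, col=3)
Total reachable: 14 (grid has 14 open cells total)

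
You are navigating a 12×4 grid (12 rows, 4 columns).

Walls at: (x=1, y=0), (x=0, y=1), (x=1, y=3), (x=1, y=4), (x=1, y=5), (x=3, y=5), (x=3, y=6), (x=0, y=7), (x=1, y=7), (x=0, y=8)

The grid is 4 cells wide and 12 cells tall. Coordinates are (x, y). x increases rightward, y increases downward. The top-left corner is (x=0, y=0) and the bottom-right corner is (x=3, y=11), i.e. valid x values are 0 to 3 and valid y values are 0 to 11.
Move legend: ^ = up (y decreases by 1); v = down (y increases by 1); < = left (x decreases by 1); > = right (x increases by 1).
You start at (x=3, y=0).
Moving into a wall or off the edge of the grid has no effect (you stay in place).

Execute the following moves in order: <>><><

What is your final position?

Answer: Final position: (x=2, y=0)

Derivation:
Start: (x=3, y=0)
  < (left): (x=3, y=0) -> (x=2, y=0)
  > (right): (x=2, y=0) -> (x=3, y=0)
  > (right): blocked, stay at (x=3, y=0)
  < (left): (x=3, y=0) -> (x=2, y=0)
  > (right): (x=2, y=0) -> (x=3, y=0)
  < (left): (x=3, y=0) -> (x=2, y=0)
Final: (x=2, y=0)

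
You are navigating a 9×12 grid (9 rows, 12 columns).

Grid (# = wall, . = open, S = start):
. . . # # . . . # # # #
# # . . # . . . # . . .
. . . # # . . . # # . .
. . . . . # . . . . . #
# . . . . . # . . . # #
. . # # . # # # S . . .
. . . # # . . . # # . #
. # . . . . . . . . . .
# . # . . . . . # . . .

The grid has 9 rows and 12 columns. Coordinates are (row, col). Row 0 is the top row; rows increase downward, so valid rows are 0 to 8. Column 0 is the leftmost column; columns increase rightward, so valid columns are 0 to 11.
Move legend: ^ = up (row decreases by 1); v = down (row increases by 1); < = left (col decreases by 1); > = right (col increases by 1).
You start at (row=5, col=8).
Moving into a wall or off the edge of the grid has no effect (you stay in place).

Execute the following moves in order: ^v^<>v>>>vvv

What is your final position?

Start: (row=5, col=8)
  ^ (up): (row=5, col=8) -> (row=4, col=8)
  v (down): (row=4, col=8) -> (row=5, col=8)
  ^ (up): (row=5, col=8) -> (row=4, col=8)
  < (left): (row=4, col=8) -> (row=4, col=7)
  > (right): (row=4, col=7) -> (row=4, col=8)
  v (down): (row=4, col=8) -> (row=5, col=8)
  > (right): (row=5, col=8) -> (row=5, col=9)
  > (right): (row=5, col=9) -> (row=5, col=10)
  > (right): (row=5, col=10) -> (row=5, col=11)
  [×3]v (down): blocked, stay at (row=5, col=11)
Final: (row=5, col=11)

Answer: Final position: (row=5, col=11)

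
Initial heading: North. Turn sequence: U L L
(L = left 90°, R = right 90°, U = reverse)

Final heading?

Answer: Final heading: North

Derivation:
Start: North
  U (U-turn (180°)) -> South
  L (left (90° counter-clockwise)) -> East
  L (left (90° counter-clockwise)) -> North
Final: North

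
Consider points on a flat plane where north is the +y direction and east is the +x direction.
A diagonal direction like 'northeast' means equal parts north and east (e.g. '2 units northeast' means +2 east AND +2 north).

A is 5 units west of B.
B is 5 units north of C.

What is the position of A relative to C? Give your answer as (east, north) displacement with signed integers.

Place C at the origin (east=0, north=0).
  B is 5 units north of C: delta (east=+0, north=+5); B at (east=0, north=5).
  A is 5 units west of B: delta (east=-5, north=+0); A at (east=-5, north=5).
Therefore A relative to C: (east=-5, north=5).

Answer: A is at (east=-5, north=5) relative to C.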